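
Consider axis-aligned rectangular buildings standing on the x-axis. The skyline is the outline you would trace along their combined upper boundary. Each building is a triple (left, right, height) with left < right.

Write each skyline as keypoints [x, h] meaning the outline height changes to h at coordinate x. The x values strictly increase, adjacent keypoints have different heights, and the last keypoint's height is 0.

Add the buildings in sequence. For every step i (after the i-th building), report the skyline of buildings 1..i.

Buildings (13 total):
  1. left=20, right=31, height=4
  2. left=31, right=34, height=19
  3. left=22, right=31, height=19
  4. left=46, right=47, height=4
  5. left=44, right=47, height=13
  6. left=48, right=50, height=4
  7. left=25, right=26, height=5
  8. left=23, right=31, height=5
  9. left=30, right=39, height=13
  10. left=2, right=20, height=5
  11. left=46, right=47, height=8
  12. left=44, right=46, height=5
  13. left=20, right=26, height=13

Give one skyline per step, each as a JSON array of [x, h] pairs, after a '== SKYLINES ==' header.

== SKYLINES ==
[[20,4],[31,0]]
[[20,4],[31,19],[34,0]]
[[20,4],[22,19],[34,0]]
[[20,4],[22,19],[34,0],[46,4],[47,0]]
[[20,4],[22,19],[34,0],[44,13],[47,0]]
[[20,4],[22,19],[34,0],[44,13],[47,0],[48,4],[50,0]]
[[20,4],[22,19],[34,0],[44,13],[47,0],[48,4],[50,0]]
[[20,4],[22,19],[34,0],[44,13],[47,0],[48,4],[50,0]]
[[20,4],[22,19],[34,13],[39,0],[44,13],[47,0],[48,4],[50,0]]
[[2,5],[20,4],[22,19],[34,13],[39,0],[44,13],[47,0],[48,4],[50,0]]
[[2,5],[20,4],[22,19],[34,13],[39,0],[44,13],[47,0],[48,4],[50,0]]
[[2,5],[20,4],[22,19],[34,13],[39,0],[44,13],[47,0],[48,4],[50,0]]
[[2,5],[20,13],[22,19],[34,13],[39,0],[44,13],[47,0],[48,4],[50,0]]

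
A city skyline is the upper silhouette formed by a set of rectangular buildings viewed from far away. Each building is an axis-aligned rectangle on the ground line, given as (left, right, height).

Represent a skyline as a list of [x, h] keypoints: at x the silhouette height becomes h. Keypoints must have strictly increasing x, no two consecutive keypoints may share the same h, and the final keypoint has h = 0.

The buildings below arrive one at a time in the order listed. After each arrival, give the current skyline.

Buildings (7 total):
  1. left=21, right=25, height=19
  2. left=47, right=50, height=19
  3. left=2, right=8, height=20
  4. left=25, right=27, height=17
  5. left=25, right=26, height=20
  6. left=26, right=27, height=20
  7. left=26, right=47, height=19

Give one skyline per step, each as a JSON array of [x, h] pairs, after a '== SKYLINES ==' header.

== SKYLINES ==
[[21,19],[25,0]]
[[21,19],[25,0],[47,19],[50,0]]
[[2,20],[8,0],[21,19],[25,0],[47,19],[50,0]]
[[2,20],[8,0],[21,19],[25,17],[27,0],[47,19],[50,0]]
[[2,20],[8,0],[21,19],[25,20],[26,17],[27,0],[47,19],[50,0]]
[[2,20],[8,0],[21,19],[25,20],[27,0],[47,19],[50,0]]
[[2,20],[8,0],[21,19],[25,20],[27,19],[50,0]]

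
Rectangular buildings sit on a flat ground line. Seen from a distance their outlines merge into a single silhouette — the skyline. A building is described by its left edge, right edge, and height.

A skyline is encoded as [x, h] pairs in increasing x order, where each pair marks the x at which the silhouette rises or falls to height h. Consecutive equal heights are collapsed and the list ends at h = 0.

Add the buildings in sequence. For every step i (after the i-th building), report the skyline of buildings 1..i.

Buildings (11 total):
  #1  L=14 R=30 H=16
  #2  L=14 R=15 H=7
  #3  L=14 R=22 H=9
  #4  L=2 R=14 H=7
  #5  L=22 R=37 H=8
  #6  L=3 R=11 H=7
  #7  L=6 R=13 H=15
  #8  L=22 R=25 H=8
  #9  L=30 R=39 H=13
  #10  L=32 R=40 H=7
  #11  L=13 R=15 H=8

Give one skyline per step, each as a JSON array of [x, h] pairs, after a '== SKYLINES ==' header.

== SKYLINES ==
[[14,16],[30,0]]
[[14,16],[30,0]]
[[14,16],[30,0]]
[[2,7],[14,16],[30,0]]
[[2,7],[14,16],[30,8],[37,0]]
[[2,7],[14,16],[30,8],[37,0]]
[[2,7],[6,15],[13,7],[14,16],[30,8],[37,0]]
[[2,7],[6,15],[13,7],[14,16],[30,8],[37,0]]
[[2,7],[6,15],[13,7],[14,16],[30,13],[39,0]]
[[2,7],[6,15],[13,7],[14,16],[30,13],[39,7],[40,0]]
[[2,7],[6,15],[13,8],[14,16],[30,13],[39,7],[40,0]]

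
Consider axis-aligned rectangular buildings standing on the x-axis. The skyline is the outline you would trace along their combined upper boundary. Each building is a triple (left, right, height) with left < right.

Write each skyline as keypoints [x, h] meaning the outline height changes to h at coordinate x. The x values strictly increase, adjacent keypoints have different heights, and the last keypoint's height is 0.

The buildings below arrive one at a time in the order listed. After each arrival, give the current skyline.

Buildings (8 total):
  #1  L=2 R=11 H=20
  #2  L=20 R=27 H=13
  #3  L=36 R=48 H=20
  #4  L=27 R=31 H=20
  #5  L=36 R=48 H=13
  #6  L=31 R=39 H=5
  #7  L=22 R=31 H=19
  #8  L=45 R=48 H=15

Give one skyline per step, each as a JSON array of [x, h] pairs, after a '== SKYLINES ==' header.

== SKYLINES ==
[[2,20],[11,0]]
[[2,20],[11,0],[20,13],[27,0]]
[[2,20],[11,0],[20,13],[27,0],[36,20],[48,0]]
[[2,20],[11,0],[20,13],[27,20],[31,0],[36,20],[48,0]]
[[2,20],[11,0],[20,13],[27,20],[31,0],[36,20],[48,0]]
[[2,20],[11,0],[20,13],[27,20],[31,5],[36,20],[48,0]]
[[2,20],[11,0],[20,13],[22,19],[27,20],[31,5],[36,20],[48,0]]
[[2,20],[11,0],[20,13],[22,19],[27,20],[31,5],[36,20],[48,0]]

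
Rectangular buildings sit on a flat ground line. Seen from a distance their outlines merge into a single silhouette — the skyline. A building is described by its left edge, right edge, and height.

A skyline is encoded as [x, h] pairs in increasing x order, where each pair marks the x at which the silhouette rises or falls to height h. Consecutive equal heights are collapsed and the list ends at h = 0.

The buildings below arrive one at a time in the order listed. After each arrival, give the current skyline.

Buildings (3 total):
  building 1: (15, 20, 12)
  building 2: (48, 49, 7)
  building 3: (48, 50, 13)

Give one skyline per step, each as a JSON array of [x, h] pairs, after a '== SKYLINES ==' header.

== SKYLINES ==
[[15,12],[20,0]]
[[15,12],[20,0],[48,7],[49,0]]
[[15,12],[20,0],[48,13],[50,0]]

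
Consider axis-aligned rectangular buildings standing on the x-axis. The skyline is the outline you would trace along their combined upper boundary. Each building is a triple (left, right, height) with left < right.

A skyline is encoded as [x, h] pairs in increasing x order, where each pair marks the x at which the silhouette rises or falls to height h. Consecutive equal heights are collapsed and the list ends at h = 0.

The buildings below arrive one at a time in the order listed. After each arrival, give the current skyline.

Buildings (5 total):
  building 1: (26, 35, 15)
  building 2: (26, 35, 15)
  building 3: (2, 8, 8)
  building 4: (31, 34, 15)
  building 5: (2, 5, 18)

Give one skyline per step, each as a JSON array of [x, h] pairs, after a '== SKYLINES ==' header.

== SKYLINES ==
[[26,15],[35,0]]
[[26,15],[35,0]]
[[2,8],[8,0],[26,15],[35,0]]
[[2,8],[8,0],[26,15],[35,0]]
[[2,18],[5,8],[8,0],[26,15],[35,0]]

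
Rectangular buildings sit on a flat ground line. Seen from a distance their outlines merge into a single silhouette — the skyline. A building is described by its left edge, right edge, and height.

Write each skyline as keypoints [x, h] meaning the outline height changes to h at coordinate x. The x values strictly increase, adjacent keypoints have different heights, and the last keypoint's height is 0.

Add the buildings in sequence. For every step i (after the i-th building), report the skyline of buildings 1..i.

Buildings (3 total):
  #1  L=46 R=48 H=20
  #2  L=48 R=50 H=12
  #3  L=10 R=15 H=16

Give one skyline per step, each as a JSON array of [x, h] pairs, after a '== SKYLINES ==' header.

== SKYLINES ==
[[46,20],[48,0]]
[[46,20],[48,12],[50,0]]
[[10,16],[15,0],[46,20],[48,12],[50,0]]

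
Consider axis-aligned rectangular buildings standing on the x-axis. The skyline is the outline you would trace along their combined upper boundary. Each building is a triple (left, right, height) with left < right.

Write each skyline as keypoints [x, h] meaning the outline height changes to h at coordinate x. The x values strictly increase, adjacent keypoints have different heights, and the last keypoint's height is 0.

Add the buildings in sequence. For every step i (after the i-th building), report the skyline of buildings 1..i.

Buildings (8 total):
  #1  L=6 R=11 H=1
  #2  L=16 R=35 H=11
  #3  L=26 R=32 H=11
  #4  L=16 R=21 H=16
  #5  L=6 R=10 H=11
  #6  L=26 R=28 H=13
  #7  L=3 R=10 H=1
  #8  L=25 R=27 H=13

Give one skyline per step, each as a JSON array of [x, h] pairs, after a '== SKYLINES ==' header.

== SKYLINES ==
[[6,1],[11,0]]
[[6,1],[11,0],[16,11],[35,0]]
[[6,1],[11,0],[16,11],[35,0]]
[[6,1],[11,0],[16,16],[21,11],[35,0]]
[[6,11],[10,1],[11,0],[16,16],[21,11],[35,0]]
[[6,11],[10,1],[11,0],[16,16],[21,11],[26,13],[28,11],[35,0]]
[[3,1],[6,11],[10,1],[11,0],[16,16],[21,11],[26,13],[28,11],[35,0]]
[[3,1],[6,11],[10,1],[11,0],[16,16],[21,11],[25,13],[28,11],[35,0]]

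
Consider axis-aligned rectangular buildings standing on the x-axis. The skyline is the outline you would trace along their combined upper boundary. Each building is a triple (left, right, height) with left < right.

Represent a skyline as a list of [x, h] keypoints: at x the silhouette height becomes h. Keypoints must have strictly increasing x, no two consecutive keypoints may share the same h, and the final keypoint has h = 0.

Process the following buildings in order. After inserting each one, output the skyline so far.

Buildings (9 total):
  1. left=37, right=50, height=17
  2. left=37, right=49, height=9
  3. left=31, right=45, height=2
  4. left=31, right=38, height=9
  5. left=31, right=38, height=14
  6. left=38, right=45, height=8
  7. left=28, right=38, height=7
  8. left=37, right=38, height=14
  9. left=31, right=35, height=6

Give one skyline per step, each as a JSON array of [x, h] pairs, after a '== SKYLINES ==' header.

== SKYLINES ==
[[37,17],[50,0]]
[[37,17],[50,0]]
[[31,2],[37,17],[50,0]]
[[31,9],[37,17],[50,0]]
[[31,14],[37,17],[50,0]]
[[31,14],[37,17],[50,0]]
[[28,7],[31,14],[37,17],[50,0]]
[[28,7],[31,14],[37,17],[50,0]]
[[28,7],[31,14],[37,17],[50,0]]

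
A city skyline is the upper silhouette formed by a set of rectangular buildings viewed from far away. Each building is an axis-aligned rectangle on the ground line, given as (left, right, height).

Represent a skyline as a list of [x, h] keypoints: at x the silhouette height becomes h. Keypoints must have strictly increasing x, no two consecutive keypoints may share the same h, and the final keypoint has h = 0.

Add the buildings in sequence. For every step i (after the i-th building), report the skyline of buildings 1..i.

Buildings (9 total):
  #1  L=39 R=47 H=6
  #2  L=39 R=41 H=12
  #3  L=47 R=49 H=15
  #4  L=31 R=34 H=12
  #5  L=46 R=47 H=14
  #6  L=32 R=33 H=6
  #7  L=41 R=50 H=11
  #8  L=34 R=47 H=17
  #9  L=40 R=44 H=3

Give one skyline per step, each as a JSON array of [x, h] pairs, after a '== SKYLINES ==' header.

== SKYLINES ==
[[39,6],[47,0]]
[[39,12],[41,6],[47,0]]
[[39,12],[41,6],[47,15],[49,0]]
[[31,12],[34,0],[39,12],[41,6],[47,15],[49,0]]
[[31,12],[34,0],[39,12],[41,6],[46,14],[47,15],[49,0]]
[[31,12],[34,0],[39,12],[41,6],[46,14],[47,15],[49,0]]
[[31,12],[34,0],[39,12],[41,11],[46,14],[47,15],[49,11],[50,0]]
[[31,12],[34,17],[47,15],[49,11],[50,0]]
[[31,12],[34,17],[47,15],[49,11],[50,0]]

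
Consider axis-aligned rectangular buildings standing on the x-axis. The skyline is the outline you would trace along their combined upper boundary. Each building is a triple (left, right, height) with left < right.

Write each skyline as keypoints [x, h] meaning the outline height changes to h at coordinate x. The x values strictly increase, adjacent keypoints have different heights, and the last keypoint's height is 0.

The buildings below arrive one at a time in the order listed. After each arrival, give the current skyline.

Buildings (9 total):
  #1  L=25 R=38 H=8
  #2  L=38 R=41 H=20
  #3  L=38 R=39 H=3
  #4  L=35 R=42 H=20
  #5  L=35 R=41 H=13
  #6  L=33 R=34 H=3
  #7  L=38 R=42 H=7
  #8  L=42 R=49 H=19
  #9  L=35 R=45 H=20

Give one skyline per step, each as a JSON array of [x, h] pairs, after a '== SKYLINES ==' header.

== SKYLINES ==
[[25,8],[38,0]]
[[25,8],[38,20],[41,0]]
[[25,8],[38,20],[41,0]]
[[25,8],[35,20],[42,0]]
[[25,8],[35,20],[42,0]]
[[25,8],[35,20],[42,0]]
[[25,8],[35,20],[42,0]]
[[25,8],[35,20],[42,19],[49,0]]
[[25,8],[35,20],[45,19],[49,0]]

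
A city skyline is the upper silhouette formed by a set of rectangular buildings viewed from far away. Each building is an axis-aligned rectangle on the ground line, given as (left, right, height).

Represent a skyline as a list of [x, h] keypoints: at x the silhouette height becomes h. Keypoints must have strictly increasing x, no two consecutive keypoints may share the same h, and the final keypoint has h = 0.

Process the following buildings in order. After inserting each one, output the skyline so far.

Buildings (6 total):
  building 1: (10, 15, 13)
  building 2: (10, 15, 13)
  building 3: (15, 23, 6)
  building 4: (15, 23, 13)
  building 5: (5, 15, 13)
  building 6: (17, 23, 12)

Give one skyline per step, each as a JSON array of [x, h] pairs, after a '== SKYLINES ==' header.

== SKYLINES ==
[[10,13],[15,0]]
[[10,13],[15,0]]
[[10,13],[15,6],[23,0]]
[[10,13],[23,0]]
[[5,13],[23,0]]
[[5,13],[23,0]]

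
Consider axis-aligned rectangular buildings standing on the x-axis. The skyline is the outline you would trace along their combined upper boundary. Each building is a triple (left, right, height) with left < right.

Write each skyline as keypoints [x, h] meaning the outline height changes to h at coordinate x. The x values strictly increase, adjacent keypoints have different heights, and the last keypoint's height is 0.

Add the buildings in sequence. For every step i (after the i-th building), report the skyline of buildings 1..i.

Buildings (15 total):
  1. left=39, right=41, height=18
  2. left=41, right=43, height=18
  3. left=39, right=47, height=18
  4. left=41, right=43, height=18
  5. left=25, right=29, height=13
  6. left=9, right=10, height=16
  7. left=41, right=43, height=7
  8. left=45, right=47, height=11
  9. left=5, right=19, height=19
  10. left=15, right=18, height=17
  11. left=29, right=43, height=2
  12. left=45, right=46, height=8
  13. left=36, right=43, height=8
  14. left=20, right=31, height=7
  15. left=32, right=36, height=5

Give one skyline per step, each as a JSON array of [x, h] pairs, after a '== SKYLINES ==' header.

== SKYLINES ==
[[39,18],[41,0]]
[[39,18],[43,0]]
[[39,18],[47,0]]
[[39,18],[47,0]]
[[25,13],[29,0],[39,18],[47,0]]
[[9,16],[10,0],[25,13],[29,0],[39,18],[47,0]]
[[9,16],[10,0],[25,13],[29,0],[39,18],[47,0]]
[[9,16],[10,0],[25,13],[29,0],[39,18],[47,0]]
[[5,19],[19,0],[25,13],[29,0],[39,18],[47,0]]
[[5,19],[19,0],[25,13],[29,0],[39,18],[47,0]]
[[5,19],[19,0],[25,13],[29,2],[39,18],[47,0]]
[[5,19],[19,0],[25,13],[29,2],[39,18],[47,0]]
[[5,19],[19,0],[25,13],[29,2],[36,8],[39,18],[47,0]]
[[5,19],[19,0],[20,7],[25,13],[29,7],[31,2],[36,8],[39,18],[47,0]]
[[5,19],[19,0],[20,7],[25,13],[29,7],[31,2],[32,5],[36,8],[39,18],[47,0]]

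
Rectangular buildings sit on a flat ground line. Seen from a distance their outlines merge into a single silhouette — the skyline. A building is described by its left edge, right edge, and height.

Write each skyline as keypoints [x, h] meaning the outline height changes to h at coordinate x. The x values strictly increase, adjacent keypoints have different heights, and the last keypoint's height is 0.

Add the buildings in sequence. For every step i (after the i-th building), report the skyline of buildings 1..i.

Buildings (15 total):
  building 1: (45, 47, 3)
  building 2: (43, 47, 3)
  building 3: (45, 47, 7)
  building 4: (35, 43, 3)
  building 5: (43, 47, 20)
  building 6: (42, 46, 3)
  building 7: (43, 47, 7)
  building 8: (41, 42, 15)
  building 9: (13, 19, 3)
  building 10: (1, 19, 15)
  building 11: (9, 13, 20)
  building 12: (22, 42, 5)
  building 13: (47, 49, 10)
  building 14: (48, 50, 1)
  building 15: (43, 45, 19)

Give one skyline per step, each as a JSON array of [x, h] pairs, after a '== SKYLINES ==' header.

== SKYLINES ==
[[45,3],[47,0]]
[[43,3],[47,0]]
[[43,3],[45,7],[47,0]]
[[35,3],[45,7],[47,0]]
[[35,3],[43,20],[47,0]]
[[35,3],[43,20],[47,0]]
[[35,3],[43,20],[47,0]]
[[35,3],[41,15],[42,3],[43,20],[47,0]]
[[13,3],[19,0],[35,3],[41,15],[42,3],[43,20],[47,0]]
[[1,15],[19,0],[35,3],[41,15],[42,3],[43,20],[47,0]]
[[1,15],[9,20],[13,15],[19,0],[35,3],[41,15],[42,3],[43,20],[47,0]]
[[1,15],[9,20],[13,15],[19,0],[22,5],[41,15],[42,3],[43,20],[47,0]]
[[1,15],[9,20],[13,15],[19,0],[22,5],[41,15],[42,3],[43,20],[47,10],[49,0]]
[[1,15],[9,20],[13,15],[19,0],[22,5],[41,15],[42,3],[43,20],[47,10],[49,1],[50,0]]
[[1,15],[9,20],[13,15],[19,0],[22,5],[41,15],[42,3],[43,20],[47,10],[49,1],[50,0]]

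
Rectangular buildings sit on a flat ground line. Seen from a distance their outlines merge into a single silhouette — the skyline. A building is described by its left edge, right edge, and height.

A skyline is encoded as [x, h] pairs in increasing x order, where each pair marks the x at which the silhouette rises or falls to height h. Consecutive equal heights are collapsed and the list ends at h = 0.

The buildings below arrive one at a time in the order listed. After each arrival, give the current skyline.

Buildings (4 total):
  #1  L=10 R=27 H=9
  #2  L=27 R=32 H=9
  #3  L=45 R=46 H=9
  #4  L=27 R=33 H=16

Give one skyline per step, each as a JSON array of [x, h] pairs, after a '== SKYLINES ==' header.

== SKYLINES ==
[[10,9],[27,0]]
[[10,9],[32,0]]
[[10,9],[32,0],[45,9],[46,0]]
[[10,9],[27,16],[33,0],[45,9],[46,0]]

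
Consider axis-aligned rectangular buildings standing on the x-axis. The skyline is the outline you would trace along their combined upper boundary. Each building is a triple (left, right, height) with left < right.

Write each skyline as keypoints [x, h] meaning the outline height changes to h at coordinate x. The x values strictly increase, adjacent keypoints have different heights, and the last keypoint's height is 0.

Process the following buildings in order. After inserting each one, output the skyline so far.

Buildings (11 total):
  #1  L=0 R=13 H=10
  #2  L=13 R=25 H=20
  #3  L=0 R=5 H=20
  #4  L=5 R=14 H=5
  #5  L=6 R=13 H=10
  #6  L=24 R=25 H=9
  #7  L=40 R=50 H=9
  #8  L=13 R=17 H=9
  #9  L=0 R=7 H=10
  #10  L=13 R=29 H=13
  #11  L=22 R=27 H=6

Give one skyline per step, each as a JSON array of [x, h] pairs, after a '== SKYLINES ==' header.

== SKYLINES ==
[[0,10],[13,0]]
[[0,10],[13,20],[25,0]]
[[0,20],[5,10],[13,20],[25,0]]
[[0,20],[5,10],[13,20],[25,0]]
[[0,20],[5,10],[13,20],[25,0]]
[[0,20],[5,10],[13,20],[25,0]]
[[0,20],[5,10],[13,20],[25,0],[40,9],[50,0]]
[[0,20],[5,10],[13,20],[25,0],[40,9],[50,0]]
[[0,20],[5,10],[13,20],[25,0],[40,9],[50,0]]
[[0,20],[5,10],[13,20],[25,13],[29,0],[40,9],[50,0]]
[[0,20],[5,10],[13,20],[25,13],[29,0],[40,9],[50,0]]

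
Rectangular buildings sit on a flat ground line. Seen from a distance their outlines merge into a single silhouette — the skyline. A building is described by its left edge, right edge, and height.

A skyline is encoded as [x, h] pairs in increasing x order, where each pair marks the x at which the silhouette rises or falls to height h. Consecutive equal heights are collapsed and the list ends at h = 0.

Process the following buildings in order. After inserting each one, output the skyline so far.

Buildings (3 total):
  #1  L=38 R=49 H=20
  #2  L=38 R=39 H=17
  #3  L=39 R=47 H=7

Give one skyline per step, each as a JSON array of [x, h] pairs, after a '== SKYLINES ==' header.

== SKYLINES ==
[[38,20],[49,0]]
[[38,20],[49,0]]
[[38,20],[49,0]]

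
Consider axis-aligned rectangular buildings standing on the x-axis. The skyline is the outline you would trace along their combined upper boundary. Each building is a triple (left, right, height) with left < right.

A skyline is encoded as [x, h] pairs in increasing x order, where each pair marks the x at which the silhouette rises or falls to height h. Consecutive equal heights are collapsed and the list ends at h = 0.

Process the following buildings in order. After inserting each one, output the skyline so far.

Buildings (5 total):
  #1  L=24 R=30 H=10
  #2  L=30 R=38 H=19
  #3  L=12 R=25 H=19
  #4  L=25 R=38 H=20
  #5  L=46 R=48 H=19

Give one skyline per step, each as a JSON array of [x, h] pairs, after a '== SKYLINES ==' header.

== SKYLINES ==
[[24,10],[30,0]]
[[24,10],[30,19],[38,0]]
[[12,19],[25,10],[30,19],[38,0]]
[[12,19],[25,20],[38,0]]
[[12,19],[25,20],[38,0],[46,19],[48,0]]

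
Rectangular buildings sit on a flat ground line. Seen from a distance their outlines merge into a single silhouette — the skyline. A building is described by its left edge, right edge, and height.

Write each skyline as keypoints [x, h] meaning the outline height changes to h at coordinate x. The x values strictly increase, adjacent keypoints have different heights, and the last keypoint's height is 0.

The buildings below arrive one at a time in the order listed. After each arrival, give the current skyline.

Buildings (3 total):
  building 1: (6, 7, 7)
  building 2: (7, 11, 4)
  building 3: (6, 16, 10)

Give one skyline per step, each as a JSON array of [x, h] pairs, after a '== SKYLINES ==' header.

== SKYLINES ==
[[6,7],[7,0]]
[[6,7],[7,4],[11,0]]
[[6,10],[16,0]]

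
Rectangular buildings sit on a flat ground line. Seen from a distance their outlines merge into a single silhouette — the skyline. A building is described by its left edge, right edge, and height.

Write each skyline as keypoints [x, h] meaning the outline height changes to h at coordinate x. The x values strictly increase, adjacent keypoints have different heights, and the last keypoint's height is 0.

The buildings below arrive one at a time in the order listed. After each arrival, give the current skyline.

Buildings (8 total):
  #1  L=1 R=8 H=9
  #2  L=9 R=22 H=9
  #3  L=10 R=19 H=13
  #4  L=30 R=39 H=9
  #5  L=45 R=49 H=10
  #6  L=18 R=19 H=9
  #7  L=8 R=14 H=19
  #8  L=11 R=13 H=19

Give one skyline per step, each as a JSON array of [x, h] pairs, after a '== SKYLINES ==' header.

== SKYLINES ==
[[1,9],[8,0]]
[[1,9],[8,0],[9,9],[22,0]]
[[1,9],[8,0],[9,9],[10,13],[19,9],[22,0]]
[[1,9],[8,0],[9,9],[10,13],[19,9],[22,0],[30,9],[39,0]]
[[1,9],[8,0],[9,9],[10,13],[19,9],[22,0],[30,9],[39,0],[45,10],[49,0]]
[[1,9],[8,0],[9,9],[10,13],[19,9],[22,0],[30,9],[39,0],[45,10],[49,0]]
[[1,9],[8,19],[14,13],[19,9],[22,0],[30,9],[39,0],[45,10],[49,0]]
[[1,9],[8,19],[14,13],[19,9],[22,0],[30,9],[39,0],[45,10],[49,0]]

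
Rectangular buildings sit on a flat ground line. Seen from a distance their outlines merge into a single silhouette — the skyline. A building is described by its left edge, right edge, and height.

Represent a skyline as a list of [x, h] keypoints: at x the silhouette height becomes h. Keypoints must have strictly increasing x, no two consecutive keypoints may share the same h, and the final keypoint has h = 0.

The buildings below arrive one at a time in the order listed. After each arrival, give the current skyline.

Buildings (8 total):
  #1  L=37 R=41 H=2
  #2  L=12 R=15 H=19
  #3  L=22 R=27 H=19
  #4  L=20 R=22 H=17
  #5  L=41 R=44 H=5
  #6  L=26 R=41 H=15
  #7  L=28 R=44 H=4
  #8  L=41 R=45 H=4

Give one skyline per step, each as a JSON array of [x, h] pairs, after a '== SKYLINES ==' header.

== SKYLINES ==
[[37,2],[41,0]]
[[12,19],[15,0],[37,2],[41,0]]
[[12,19],[15,0],[22,19],[27,0],[37,2],[41,0]]
[[12,19],[15,0],[20,17],[22,19],[27,0],[37,2],[41,0]]
[[12,19],[15,0],[20,17],[22,19],[27,0],[37,2],[41,5],[44,0]]
[[12,19],[15,0],[20,17],[22,19],[27,15],[41,5],[44,0]]
[[12,19],[15,0],[20,17],[22,19],[27,15],[41,5],[44,0]]
[[12,19],[15,0],[20,17],[22,19],[27,15],[41,5],[44,4],[45,0]]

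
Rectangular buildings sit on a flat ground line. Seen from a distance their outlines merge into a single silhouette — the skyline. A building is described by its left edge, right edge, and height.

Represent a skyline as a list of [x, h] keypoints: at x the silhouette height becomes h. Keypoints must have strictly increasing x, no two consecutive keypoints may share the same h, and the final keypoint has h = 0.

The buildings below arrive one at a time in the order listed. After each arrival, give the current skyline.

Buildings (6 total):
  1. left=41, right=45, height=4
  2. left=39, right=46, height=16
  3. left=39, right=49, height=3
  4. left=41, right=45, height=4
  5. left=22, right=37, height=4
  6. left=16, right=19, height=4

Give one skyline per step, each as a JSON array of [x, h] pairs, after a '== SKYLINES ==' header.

== SKYLINES ==
[[41,4],[45,0]]
[[39,16],[46,0]]
[[39,16],[46,3],[49,0]]
[[39,16],[46,3],[49,0]]
[[22,4],[37,0],[39,16],[46,3],[49,0]]
[[16,4],[19,0],[22,4],[37,0],[39,16],[46,3],[49,0]]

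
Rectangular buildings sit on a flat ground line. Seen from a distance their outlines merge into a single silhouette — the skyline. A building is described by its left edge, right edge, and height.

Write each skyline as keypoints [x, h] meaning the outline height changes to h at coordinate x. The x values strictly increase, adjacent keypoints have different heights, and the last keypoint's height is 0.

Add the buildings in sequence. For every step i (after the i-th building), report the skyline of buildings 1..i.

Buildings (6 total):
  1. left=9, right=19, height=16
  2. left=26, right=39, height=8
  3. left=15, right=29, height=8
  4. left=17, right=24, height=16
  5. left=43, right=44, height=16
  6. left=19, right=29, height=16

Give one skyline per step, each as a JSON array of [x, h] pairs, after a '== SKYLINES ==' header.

== SKYLINES ==
[[9,16],[19,0]]
[[9,16],[19,0],[26,8],[39,0]]
[[9,16],[19,8],[39,0]]
[[9,16],[24,8],[39,0]]
[[9,16],[24,8],[39,0],[43,16],[44,0]]
[[9,16],[29,8],[39,0],[43,16],[44,0]]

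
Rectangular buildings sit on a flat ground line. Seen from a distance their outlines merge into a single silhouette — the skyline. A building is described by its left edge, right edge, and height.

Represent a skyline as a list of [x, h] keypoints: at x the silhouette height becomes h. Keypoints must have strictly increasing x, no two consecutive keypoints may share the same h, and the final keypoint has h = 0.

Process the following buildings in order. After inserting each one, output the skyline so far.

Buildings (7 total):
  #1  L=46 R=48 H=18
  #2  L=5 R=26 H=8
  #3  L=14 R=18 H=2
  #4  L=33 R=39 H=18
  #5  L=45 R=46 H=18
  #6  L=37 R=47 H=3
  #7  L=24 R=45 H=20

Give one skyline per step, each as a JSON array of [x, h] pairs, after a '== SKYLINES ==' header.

== SKYLINES ==
[[46,18],[48,0]]
[[5,8],[26,0],[46,18],[48,0]]
[[5,8],[26,0],[46,18],[48,0]]
[[5,8],[26,0],[33,18],[39,0],[46,18],[48,0]]
[[5,8],[26,0],[33,18],[39,0],[45,18],[48,0]]
[[5,8],[26,0],[33,18],[39,3],[45,18],[48,0]]
[[5,8],[24,20],[45,18],[48,0]]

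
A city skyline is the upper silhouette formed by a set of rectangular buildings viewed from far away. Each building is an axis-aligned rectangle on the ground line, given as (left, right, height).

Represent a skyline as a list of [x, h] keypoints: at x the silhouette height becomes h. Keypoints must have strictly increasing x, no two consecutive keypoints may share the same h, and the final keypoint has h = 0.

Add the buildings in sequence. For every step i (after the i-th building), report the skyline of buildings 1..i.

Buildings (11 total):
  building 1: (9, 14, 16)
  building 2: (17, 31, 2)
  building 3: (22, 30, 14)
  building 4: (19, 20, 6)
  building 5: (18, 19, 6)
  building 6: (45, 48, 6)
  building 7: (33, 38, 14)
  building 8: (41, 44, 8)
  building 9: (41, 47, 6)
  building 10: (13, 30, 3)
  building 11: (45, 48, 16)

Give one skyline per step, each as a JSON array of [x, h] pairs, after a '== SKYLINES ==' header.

== SKYLINES ==
[[9,16],[14,0]]
[[9,16],[14,0],[17,2],[31,0]]
[[9,16],[14,0],[17,2],[22,14],[30,2],[31,0]]
[[9,16],[14,0],[17,2],[19,6],[20,2],[22,14],[30,2],[31,0]]
[[9,16],[14,0],[17,2],[18,6],[20,2],[22,14],[30,2],[31,0]]
[[9,16],[14,0],[17,2],[18,6],[20,2],[22,14],[30,2],[31,0],[45,6],[48,0]]
[[9,16],[14,0],[17,2],[18,6],[20,2],[22,14],[30,2],[31,0],[33,14],[38,0],[45,6],[48,0]]
[[9,16],[14,0],[17,2],[18,6],[20,2],[22,14],[30,2],[31,0],[33,14],[38,0],[41,8],[44,0],[45,6],[48,0]]
[[9,16],[14,0],[17,2],[18,6],[20,2],[22,14],[30,2],[31,0],[33,14],[38,0],[41,8],[44,6],[48,0]]
[[9,16],[14,3],[18,6],[20,3],[22,14],[30,2],[31,0],[33,14],[38,0],[41,8],[44,6],[48,0]]
[[9,16],[14,3],[18,6],[20,3],[22,14],[30,2],[31,0],[33,14],[38,0],[41,8],[44,6],[45,16],[48,0]]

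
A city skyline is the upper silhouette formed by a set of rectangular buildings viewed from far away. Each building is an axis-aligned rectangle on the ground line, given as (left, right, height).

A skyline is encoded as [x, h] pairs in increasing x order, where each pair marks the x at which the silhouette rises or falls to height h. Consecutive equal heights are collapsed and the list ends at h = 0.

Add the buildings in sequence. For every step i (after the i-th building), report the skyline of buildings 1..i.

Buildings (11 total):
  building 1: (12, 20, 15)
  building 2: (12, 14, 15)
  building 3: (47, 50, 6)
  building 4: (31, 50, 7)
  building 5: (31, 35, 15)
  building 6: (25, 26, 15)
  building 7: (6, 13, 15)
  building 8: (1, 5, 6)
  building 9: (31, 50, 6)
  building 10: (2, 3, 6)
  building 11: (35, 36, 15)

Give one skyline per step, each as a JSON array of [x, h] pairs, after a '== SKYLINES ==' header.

== SKYLINES ==
[[12,15],[20,0]]
[[12,15],[20,0]]
[[12,15],[20,0],[47,6],[50,0]]
[[12,15],[20,0],[31,7],[50,0]]
[[12,15],[20,0],[31,15],[35,7],[50,0]]
[[12,15],[20,0],[25,15],[26,0],[31,15],[35,7],[50,0]]
[[6,15],[20,0],[25,15],[26,0],[31,15],[35,7],[50,0]]
[[1,6],[5,0],[6,15],[20,0],[25,15],[26,0],[31,15],[35,7],[50,0]]
[[1,6],[5,0],[6,15],[20,0],[25,15],[26,0],[31,15],[35,7],[50,0]]
[[1,6],[5,0],[6,15],[20,0],[25,15],[26,0],[31,15],[35,7],[50,0]]
[[1,6],[5,0],[6,15],[20,0],[25,15],[26,0],[31,15],[36,7],[50,0]]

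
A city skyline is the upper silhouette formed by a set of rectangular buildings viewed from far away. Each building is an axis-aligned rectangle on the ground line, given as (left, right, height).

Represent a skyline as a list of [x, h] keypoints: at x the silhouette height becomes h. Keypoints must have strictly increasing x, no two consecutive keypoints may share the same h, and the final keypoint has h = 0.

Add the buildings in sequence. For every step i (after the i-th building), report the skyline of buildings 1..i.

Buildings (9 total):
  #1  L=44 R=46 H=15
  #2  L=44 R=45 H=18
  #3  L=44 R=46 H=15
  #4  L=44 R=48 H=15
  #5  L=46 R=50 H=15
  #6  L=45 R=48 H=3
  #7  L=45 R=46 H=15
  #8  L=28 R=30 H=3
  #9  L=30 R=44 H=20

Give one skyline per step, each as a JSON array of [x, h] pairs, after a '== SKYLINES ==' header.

== SKYLINES ==
[[44,15],[46,0]]
[[44,18],[45,15],[46,0]]
[[44,18],[45,15],[46,0]]
[[44,18],[45,15],[48,0]]
[[44,18],[45,15],[50,0]]
[[44,18],[45,15],[50,0]]
[[44,18],[45,15],[50,0]]
[[28,3],[30,0],[44,18],[45,15],[50,0]]
[[28,3],[30,20],[44,18],[45,15],[50,0]]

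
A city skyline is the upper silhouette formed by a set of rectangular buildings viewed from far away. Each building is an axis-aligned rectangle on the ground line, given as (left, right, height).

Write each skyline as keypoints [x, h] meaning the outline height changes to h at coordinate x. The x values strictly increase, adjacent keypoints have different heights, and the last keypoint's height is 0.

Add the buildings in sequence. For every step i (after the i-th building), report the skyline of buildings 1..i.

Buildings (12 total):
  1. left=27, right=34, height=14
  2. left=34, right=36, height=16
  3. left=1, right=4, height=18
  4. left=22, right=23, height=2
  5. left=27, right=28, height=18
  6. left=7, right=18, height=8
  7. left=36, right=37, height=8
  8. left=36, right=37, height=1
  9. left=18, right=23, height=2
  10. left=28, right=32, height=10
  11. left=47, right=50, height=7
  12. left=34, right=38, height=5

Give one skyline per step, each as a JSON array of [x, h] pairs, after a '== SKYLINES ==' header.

== SKYLINES ==
[[27,14],[34,0]]
[[27,14],[34,16],[36,0]]
[[1,18],[4,0],[27,14],[34,16],[36,0]]
[[1,18],[4,0],[22,2],[23,0],[27,14],[34,16],[36,0]]
[[1,18],[4,0],[22,2],[23,0],[27,18],[28,14],[34,16],[36,0]]
[[1,18],[4,0],[7,8],[18,0],[22,2],[23,0],[27,18],[28,14],[34,16],[36,0]]
[[1,18],[4,0],[7,8],[18,0],[22,2],[23,0],[27,18],[28,14],[34,16],[36,8],[37,0]]
[[1,18],[4,0],[7,8],[18,0],[22,2],[23,0],[27,18],[28,14],[34,16],[36,8],[37,0]]
[[1,18],[4,0],[7,8],[18,2],[23,0],[27,18],[28,14],[34,16],[36,8],[37,0]]
[[1,18],[4,0],[7,8],[18,2],[23,0],[27,18],[28,14],[34,16],[36,8],[37,0]]
[[1,18],[4,0],[7,8],[18,2],[23,0],[27,18],[28,14],[34,16],[36,8],[37,0],[47,7],[50,0]]
[[1,18],[4,0],[7,8],[18,2],[23,0],[27,18],[28,14],[34,16],[36,8],[37,5],[38,0],[47,7],[50,0]]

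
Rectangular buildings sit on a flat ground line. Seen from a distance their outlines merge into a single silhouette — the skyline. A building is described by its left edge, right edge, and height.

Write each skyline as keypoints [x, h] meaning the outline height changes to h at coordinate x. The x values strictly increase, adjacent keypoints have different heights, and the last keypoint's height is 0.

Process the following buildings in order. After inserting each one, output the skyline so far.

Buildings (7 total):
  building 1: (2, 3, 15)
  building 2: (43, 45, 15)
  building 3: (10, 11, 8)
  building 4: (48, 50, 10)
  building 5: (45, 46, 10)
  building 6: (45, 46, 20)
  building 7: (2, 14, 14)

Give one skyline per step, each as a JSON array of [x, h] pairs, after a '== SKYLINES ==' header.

== SKYLINES ==
[[2,15],[3,0]]
[[2,15],[3,0],[43,15],[45,0]]
[[2,15],[3,0],[10,8],[11,0],[43,15],[45,0]]
[[2,15],[3,0],[10,8],[11,0],[43,15],[45,0],[48,10],[50,0]]
[[2,15],[3,0],[10,8],[11,0],[43,15],[45,10],[46,0],[48,10],[50,0]]
[[2,15],[3,0],[10,8],[11,0],[43,15],[45,20],[46,0],[48,10],[50,0]]
[[2,15],[3,14],[14,0],[43,15],[45,20],[46,0],[48,10],[50,0]]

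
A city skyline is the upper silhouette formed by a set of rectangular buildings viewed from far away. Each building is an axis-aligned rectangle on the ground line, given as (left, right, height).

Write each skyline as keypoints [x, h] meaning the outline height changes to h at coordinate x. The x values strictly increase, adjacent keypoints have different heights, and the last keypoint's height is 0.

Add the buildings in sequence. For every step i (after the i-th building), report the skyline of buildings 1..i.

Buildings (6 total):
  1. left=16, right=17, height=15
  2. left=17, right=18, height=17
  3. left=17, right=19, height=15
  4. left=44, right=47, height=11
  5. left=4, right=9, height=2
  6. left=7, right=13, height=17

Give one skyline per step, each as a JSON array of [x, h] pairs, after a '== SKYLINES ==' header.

== SKYLINES ==
[[16,15],[17,0]]
[[16,15],[17,17],[18,0]]
[[16,15],[17,17],[18,15],[19,0]]
[[16,15],[17,17],[18,15],[19,0],[44,11],[47,0]]
[[4,2],[9,0],[16,15],[17,17],[18,15],[19,0],[44,11],[47,0]]
[[4,2],[7,17],[13,0],[16,15],[17,17],[18,15],[19,0],[44,11],[47,0]]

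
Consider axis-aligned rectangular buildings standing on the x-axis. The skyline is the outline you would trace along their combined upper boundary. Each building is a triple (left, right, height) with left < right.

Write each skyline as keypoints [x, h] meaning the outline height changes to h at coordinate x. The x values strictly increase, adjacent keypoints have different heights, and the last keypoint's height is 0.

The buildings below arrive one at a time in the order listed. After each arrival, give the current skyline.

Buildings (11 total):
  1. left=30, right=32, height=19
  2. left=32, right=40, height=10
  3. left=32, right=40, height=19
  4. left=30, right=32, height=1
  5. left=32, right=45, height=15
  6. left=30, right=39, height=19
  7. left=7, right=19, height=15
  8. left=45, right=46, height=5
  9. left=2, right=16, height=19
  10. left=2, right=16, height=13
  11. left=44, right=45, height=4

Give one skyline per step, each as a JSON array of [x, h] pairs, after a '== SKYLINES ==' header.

== SKYLINES ==
[[30,19],[32,0]]
[[30,19],[32,10],[40,0]]
[[30,19],[40,0]]
[[30,19],[40,0]]
[[30,19],[40,15],[45,0]]
[[30,19],[40,15],[45,0]]
[[7,15],[19,0],[30,19],[40,15],[45,0]]
[[7,15],[19,0],[30,19],[40,15],[45,5],[46,0]]
[[2,19],[16,15],[19,0],[30,19],[40,15],[45,5],[46,0]]
[[2,19],[16,15],[19,0],[30,19],[40,15],[45,5],[46,0]]
[[2,19],[16,15],[19,0],[30,19],[40,15],[45,5],[46,0]]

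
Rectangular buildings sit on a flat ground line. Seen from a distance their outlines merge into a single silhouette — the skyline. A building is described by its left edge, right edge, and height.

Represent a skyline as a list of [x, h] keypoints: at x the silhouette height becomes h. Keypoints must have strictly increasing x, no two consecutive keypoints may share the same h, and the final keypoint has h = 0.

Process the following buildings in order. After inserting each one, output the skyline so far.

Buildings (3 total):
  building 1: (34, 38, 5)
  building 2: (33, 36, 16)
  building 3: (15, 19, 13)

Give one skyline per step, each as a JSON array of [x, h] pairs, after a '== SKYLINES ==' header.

== SKYLINES ==
[[34,5],[38,0]]
[[33,16],[36,5],[38,0]]
[[15,13],[19,0],[33,16],[36,5],[38,0]]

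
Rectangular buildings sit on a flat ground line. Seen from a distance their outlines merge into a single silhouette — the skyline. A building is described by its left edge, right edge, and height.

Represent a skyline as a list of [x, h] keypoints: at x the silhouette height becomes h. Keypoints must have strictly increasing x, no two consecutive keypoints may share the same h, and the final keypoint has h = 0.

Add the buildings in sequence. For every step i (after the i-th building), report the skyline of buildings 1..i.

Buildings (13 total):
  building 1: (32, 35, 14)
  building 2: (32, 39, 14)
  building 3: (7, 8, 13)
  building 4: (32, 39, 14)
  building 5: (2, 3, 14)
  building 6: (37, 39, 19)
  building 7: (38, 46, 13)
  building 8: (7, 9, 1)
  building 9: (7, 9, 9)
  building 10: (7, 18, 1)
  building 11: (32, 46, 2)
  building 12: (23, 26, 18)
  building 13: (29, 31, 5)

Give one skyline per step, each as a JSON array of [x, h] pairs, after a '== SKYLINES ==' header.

== SKYLINES ==
[[32,14],[35,0]]
[[32,14],[39,0]]
[[7,13],[8,0],[32,14],[39,0]]
[[7,13],[8,0],[32,14],[39,0]]
[[2,14],[3,0],[7,13],[8,0],[32,14],[39,0]]
[[2,14],[3,0],[7,13],[8,0],[32,14],[37,19],[39,0]]
[[2,14],[3,0],[7,13],[8,0],[32,14],[37,19],[39,13],[46,0]]
[[2,14],[3,0],[7,13],[8,1],[9,0],[32,14],[37,19],[39,13],[46,0]]
[[2,14],[3,0],[7,13],[8,9],[9,0],[32,14],[37,19],[39,13],[46,0]]
[[2,14],[3,0],[7,13],[8,9],[9,1],[18,0],[32,14],[37,19],[39,13],[46,0]]
[[2,14],[3,0],[7,13],[8,9],[9,1],[18,0],[32,14],[37,19],[39,13],[46,0]]
[[2,14],[3,0],[7,13],[8,9],[9,1],[18,0],[23,18],[26,0],[32,14],[37,19],[39,13],[46,0]]
[[2,14],[3,0],[7,13],[8,9],[9,1],[18,0],[23,18],[26,0],[29,5],[31,0],[32,14],[37,19],[39,13],[46,0]]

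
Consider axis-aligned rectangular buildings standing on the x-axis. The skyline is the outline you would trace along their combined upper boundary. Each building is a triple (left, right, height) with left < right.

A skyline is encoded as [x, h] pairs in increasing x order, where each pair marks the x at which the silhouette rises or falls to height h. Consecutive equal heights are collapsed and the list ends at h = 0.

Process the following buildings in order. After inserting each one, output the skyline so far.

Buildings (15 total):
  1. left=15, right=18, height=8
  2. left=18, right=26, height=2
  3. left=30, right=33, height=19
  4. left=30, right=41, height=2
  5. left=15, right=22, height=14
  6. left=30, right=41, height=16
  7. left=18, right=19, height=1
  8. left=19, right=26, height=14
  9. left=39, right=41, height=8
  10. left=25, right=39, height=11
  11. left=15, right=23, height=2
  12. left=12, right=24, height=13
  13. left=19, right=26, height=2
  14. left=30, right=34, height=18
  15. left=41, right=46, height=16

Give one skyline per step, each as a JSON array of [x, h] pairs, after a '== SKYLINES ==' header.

== SKYLINES ==
[[15,8],[18,0]]
[[15,8],[18,2],[26,0]]
[[15,8],[18,2],[26,0],[30,19],[33,0]]
[[15,8],[18,2],[26,0],[30,19],[33,2],[41,0]]
[[15,14],[22,2],[26,0],[30,19],[33,2],[41,0]]
[[15,14],[22,2],[26,0],[30,19],[33,16],[41,0]]
[[15,14],[22,2],[26,0],[30,19],[33,16],[41,0]]
[[15,14],[26,0],[30,19],[33,16],[41,0]]
[[15,14],[26,0],[30,19],[33,16],[41,0]]
[[15,14],[26,11],[30,19],[33,16],[41,0]]
[[15,14],[26,11],[30,19],[33,16],[41,0]]
[[12,13],[15,14],[26,11],[30,19],[33,16],[41,0]]
[[12,13],[15,14],[26,11],[30,19],[33,16],[41,0]]
[[12,13],[15,14],[26,11],[30,19],[33,18],[34,16],[41,0]]
[[12,13],[15,14],[26,11],[30,19],[33,18],[34,16],[46,0]]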